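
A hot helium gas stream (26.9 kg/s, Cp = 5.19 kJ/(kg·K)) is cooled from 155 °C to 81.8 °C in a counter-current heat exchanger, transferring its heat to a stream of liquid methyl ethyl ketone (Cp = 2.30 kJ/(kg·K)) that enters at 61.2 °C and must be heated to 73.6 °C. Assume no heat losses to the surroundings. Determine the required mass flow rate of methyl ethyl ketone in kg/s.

Heat released by hot stream: Q = 26.9 × 5.19 × (155 − 81.8) = 10220 kJ/s
Energy balance on cold side (adiabatic exchanger): Q = ṁ_c·Cp_c·(T_c,out − T_c,in)
ṁ_c = 10220 / [2.30 × (73.6 − 61.2)] = 358.33 kg/s

ṁ_c = 358 kg/s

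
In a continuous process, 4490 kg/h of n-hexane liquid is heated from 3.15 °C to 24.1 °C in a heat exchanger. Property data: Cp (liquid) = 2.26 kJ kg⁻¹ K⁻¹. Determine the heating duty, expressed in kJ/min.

Q = ṁ·Cp·ΔT = 4490 × 2.26 × (24.1 − 3.15) = 212590 kJ/h
Converting: 212590 / 3600 s = 59.052 kW
Heating duty = 3543.1 kJ/min

Q = 3540 kJ/min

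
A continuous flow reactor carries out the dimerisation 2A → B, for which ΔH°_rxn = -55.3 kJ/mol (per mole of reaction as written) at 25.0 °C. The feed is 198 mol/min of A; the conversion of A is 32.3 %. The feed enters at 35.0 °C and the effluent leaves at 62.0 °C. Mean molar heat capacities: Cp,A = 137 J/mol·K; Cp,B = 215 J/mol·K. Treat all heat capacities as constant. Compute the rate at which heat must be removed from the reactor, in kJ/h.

Extent of reaction ξ = 0.323 × 198 / 2 = 31.977 mol/min
Reaction term: ξ·ΔH°_rxn = 31.977 × -55.3 = -1768.3 kJ/min
Sensible, feed 35.0→25 °C: -271.26 kJ/min
Outlet flows (mol/min): A 134.05, B 31.977
Sensible, products 25→62.0 °C: 933.86 kJ/min
Q = ΔH = -1105.7 kJ/min = -18.429 kW
Heat removed = 66344 kJ/h

Q_out = 66300 kJ/h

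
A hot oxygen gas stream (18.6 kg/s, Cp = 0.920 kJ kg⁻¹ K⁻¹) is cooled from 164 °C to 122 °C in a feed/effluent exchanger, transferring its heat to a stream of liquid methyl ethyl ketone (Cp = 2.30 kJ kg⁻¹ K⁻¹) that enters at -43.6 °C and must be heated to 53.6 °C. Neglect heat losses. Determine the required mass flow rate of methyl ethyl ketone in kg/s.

ṁ_c = 3.21 kg/s

Heat released by hot stream: Q = 18.6 × 0.920 × (164 − 122) = 718.7 kJ/s
Energy balance on cold side (adiabatic exchanger): Q = ṁ_c·Cp_c·(T_c,out − T_c,in)
ṁ_c = 718.7 / [2.30 × (53.6 − -43.6)] = 3.2148 kg/s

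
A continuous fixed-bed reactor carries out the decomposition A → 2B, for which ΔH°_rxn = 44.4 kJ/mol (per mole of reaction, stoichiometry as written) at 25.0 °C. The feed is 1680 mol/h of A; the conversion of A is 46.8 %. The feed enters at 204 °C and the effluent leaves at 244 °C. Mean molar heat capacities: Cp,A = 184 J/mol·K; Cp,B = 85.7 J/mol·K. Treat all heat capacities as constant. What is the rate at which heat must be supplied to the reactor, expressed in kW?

Q_in = 12.5 kW

Extent of reaction ξ = 0.468 × 1680 = 786.24 mol/h
Reaction term: ξ·ΔH°_rxn = 786.24 × 44.4 = 34909 kJ/h
Sensible, feed 204→25 °C: -55332 kJ/h
Outlet flows (mol/h): A 893.76, B 1572.5
Sensible, products 25→244 °C: 65528 kJ/h
Q = ΔH = 45104 kJ/h = 12.529 kW
Heat supplied = 12.529 kW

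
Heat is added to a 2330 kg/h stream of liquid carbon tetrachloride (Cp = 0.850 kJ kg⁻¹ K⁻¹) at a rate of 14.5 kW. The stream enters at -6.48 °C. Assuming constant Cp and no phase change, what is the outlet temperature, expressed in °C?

Q = 14.5 kW = 52200 kJ/h
ΔT = Q/(ṁ·Cp) = 52200/(2330×0.850) = 26.357 K
T_out = -6.48 + 26.357 = 19.877 °C

T_out = 19.9 °C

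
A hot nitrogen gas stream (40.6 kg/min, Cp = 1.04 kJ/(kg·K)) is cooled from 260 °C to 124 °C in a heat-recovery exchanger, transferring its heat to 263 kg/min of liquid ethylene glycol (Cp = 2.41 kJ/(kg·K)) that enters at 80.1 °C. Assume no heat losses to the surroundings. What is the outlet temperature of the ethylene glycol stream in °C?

Heat released by hot stream: Q = 40.6 × 1.04 × (260 − 124) = 5742.5 kJ/min
Energy balance on cold side (adiabatic exchanger): Q = ṁ_c·Cp_c·(T_c,out − T_c,in)
T_c,out = 80.1 + 5742.5/(263 × 2.41) = 89.16 °C

T_c,out = 89.2 °C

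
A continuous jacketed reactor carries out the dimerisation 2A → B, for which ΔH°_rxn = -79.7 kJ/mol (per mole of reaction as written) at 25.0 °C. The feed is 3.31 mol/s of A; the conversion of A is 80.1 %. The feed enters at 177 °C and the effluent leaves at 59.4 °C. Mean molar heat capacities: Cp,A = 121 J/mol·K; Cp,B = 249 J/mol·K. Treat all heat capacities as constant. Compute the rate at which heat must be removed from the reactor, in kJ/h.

Q_out = 549000 kJ/h

Extent of reaction ξ = 0.801 × 3.31 / 2 = 1.3257 mol/s
Reaction term: ξ·ΔH°_rxn = 1.3257 × -79.7 = -105.65 kJ/s
Sensible, feed 177→25 °C: -60.878 kJ/s
Outlet flows (mol/s): A 0.65869, B 1.3257
Sensible, products 25→59.4 °C: 14.097 kJ/s
Q = ΔH = -152.44 kJ/s = -152.44 kW
Heat removed = 548770 kJ/h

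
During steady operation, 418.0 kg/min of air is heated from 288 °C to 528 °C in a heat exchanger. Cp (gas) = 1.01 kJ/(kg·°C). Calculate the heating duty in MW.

Q = 1.69 MW

Q = ṁ·Cp·ΔT = 418.0 × 1.01 × (528 − 288) = 101320 kJ/min
Converting: 101320 / 60 s = 1688.7 kW
Heating duty = 1.6887 MW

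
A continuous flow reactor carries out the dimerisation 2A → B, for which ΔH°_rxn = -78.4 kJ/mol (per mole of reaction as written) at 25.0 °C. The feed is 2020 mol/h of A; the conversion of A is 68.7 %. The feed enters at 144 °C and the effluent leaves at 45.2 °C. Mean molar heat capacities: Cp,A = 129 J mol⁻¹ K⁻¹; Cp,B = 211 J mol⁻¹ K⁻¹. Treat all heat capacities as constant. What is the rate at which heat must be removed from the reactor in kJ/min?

Extent of reaction ξ = 0.687 × 2020 / 2 = 693.87 mol/h
Reaction term: ξ·ΔH°_rxn = 693.87 × -78.4 = -54399 kJ/h
Sensible, feed 144→25 °C: -31009 kJ/h
Outlet flows (mol/h): A 632.26, B 693.87
Sensible, products 25→45.2 °C: 4605 kJ/h
Q = ΔH = -80803 kJ/h = -22.445 kW
Heat removed = 1346.7 kJ/min

Q_out = 1350 kJ/min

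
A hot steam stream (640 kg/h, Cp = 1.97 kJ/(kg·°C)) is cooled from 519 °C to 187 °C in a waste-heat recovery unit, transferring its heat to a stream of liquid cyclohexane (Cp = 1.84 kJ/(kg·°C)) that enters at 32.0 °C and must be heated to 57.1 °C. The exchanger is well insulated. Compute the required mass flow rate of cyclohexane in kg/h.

ṁ_c = 9060 kg/h

Heat released by hot stream: Q = 640 × 1.97 × (519 − 187) = 418590 kJ/h
Energy balance on cold side (adiabatic exchanger): Q = ṁ_c·Cp_c·(T_c,out − T_c,in)
ṁ_c = 418590 / [1.84 × (57.1 − 32.0)] = 9063.4 kg/h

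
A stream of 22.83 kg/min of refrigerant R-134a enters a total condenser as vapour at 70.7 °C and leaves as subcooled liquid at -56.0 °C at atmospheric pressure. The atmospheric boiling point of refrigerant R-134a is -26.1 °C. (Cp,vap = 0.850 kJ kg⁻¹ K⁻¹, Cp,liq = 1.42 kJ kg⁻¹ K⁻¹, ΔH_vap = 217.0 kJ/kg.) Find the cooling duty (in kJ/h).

vapour 70.7→-26.1 °C: -82.28 kJ/kg
condensation at -26.1 °C: -217 kJ/kg
liquid -26.1→-56.0 °C: -42.458 kJ/kg
Δh = -82.28 + -217 + -42.458 = -341.74 kJ/kg
Q = ṁ·Δh = 22.83 kg/min × -341.74 kJ/kg = -7801.9 kJ/min
|Q| = 130.03 kW = 468110 kJ/h

Q_c = 468000 kJ/h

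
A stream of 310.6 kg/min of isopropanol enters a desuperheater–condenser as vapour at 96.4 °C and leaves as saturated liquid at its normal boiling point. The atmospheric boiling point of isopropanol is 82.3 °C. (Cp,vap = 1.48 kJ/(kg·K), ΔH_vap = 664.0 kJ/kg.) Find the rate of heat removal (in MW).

vapour 96.4→82.3 °C: -20.868 kJ/kg
condensation at 82.3 °C: -664 kJ/kg
Δh = -20.868 + -664 = -684.87 kJ/kg
Q = ṁ·Δh = 310.6 kg/min × -684.87 kJ/kg = -212720 kJ/min
|Q| = 3545.3 kW = 3.5453 MW

Q_c = 3.55 MW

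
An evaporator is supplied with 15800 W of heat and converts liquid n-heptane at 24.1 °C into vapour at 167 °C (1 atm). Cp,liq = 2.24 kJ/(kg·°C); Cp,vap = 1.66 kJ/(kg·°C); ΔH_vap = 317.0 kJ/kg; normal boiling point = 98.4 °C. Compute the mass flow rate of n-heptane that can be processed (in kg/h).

Δh = 2.24×(98.4−24.1) + 317.0 + 1.66×(167−98.4) = 597.31 kJ/kg
Q = 15800 W = 15.8 kJ/s = 56880 kJ/h
ṁ = Q/Δh = 56880 / 597.31 = 95.227 kg/h

ṁ = 95.2 kg/h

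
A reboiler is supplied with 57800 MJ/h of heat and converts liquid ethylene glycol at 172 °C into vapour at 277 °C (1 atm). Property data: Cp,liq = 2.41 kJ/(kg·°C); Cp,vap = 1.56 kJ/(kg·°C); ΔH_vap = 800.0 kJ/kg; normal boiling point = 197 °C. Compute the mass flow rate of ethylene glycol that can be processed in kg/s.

ṁ = 16.3 kg/s

Δh = 2.41×(197−172) + 800.0 + 1.56×(277−197) = 985.05 kJ/kg
Q = 57800 MJ/h = 16056 kJ/s = 16056 kJ/s
ṁ = Q/Δh = 16056 / 985.05 = 16.299 kg/s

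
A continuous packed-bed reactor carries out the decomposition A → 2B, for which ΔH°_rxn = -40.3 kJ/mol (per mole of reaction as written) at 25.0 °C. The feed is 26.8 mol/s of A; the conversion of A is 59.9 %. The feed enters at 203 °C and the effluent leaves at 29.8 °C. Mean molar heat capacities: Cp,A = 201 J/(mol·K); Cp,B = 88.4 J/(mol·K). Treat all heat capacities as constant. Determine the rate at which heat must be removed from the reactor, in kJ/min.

Extent of reaction ξ = 0.599 × 26.8 = 16.053 mol/s
Reaction term: ξ·ΔH°_rxn = 16.053 × -40.3 = -646.94 kJ/s
Sensible, feed 203→25 °C: -958.85 kJ/s
Outlet flows (mol/s): A 10.747, B 32.106
Sensible, products 25→29.8 °C: 23.992 kJ/s
Q = ΔH = -1581.8 kJ/s = -1581.8 kW
Heat removed = 94908 kJ/min

Q_out = 94900 kJ/min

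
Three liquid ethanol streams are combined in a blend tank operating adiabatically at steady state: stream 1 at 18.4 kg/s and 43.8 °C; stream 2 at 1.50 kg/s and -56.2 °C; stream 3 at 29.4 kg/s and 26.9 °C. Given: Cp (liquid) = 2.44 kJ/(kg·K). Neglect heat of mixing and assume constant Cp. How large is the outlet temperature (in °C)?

Energy balance with Q = 0: Σ ṁᵢCp,ᵢ(T_out − Tᵢ) = 0
T_out = Σ ṁᵢCp,ᵢTᵢ / Σ ṁᵢCp,ᵢ
      = 3690.5 / 120.29 = 30.679 °C

T_out = 30.7 °C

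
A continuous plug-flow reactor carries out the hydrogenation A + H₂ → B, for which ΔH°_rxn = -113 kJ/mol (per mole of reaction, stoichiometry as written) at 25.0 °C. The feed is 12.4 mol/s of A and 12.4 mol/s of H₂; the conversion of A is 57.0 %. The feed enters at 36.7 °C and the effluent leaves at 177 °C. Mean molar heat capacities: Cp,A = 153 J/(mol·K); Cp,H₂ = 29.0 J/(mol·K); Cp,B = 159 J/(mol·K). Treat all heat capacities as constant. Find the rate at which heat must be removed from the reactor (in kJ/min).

Extent of reaction ξ = 0.570 × 12.4 = 7.068 mol/s
Reaction term: ξ·ΔH°_rxn = 7.068 × -113 = -798.68 kJ/s
Sensible, feed 36.7→25 °C: -26.405 kJ/s
Outlet flows (mol/s): A 5.332, H₂ 5.332, B 7.068
Sensible, products 25→177 °C: 318.32 kJ/s
Q = ΔH = -506.76 kJ/s = -506.76 kW
Heat removed = 30406 kJ/min

Q_out = 30400 kJ/min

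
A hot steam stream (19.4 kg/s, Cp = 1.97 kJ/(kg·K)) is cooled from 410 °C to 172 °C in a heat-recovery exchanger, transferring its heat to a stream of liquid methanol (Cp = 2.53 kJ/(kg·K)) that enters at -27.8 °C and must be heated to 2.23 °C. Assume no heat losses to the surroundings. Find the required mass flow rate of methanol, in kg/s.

ṁ_c = 120 kg/s

Heat released by hot stream: Q = 19.4 × 1.97 × (410 − 172) = 9095.9 kJ/s
Energy balance on cold side (adiabatic exchanger): Q = ṁ_c·Cp_c·(T_c,out − T_c,in)
ṁ_c = 9095.9 / [2.53 × (2.23 − -27.8)] = 119.72 kg/s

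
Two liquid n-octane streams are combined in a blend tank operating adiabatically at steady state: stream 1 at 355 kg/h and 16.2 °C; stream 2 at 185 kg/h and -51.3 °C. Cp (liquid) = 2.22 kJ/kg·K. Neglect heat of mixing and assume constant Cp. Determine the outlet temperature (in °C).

No heat crosses the boundary, so H_out = H_in.
T_out = Σ ṁᵢCp,ᵢTᵢ / Σ ṁᵢCp,ᵢ
      = -8301.7 / 1198.8 = -6.925 °C

T_out = -6.92 °C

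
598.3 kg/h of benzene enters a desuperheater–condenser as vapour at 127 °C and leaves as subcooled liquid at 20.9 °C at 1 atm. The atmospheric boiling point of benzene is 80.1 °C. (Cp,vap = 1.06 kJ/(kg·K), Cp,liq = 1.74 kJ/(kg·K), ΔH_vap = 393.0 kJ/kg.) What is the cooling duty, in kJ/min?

vapour 127→80.1 °C: -49.714 kJ/kg
condensation at 80.1 °C: -393 kJ/kg
liquid 80.1→20.9 °C: -103.01 kJ/kg
Δh = -49.714 + -393 + -103.01 = -545.72 kJ/kg
Q = ṁ·Δh = 598.3 kg/h × -545.72 kJ/kg = -326510 kJ/h
|Q| = 90.696 kW = 5441.8 kJ/min

Q_c = 5440 kJ/min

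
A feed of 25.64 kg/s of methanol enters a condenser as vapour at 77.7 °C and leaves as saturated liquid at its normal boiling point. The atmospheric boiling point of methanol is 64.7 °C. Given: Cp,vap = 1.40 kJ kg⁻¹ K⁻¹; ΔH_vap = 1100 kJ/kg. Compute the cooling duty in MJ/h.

Q_c = 103000 MJ/h

vapour 77.7→64.7 °C: -18.2 kJ/kg
condensation at 64.7 °C: -1100 kJ/kg
Δh = -18.2 + -1100 = -1118.2 kJ/kg
Q = ṁ·Δh = 25.64 kg/s × -1118.2 kJ/kg = -28671 kJ/s
|Q| = 28671 kW = 103210 MJ/h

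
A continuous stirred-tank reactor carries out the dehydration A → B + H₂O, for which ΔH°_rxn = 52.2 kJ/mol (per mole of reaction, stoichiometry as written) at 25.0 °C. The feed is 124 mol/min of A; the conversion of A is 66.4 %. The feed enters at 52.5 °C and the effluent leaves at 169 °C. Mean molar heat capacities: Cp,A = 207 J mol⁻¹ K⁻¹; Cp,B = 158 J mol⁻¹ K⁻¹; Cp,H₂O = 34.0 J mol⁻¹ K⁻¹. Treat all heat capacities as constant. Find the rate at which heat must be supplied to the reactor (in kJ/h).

Extent of reaction ξ = 0.664 × 124 = 82.336 mol/min
Reaction term: ξ·ΔH°_rxn = 82.336 × 52.2 = 4297.9 kJ/min
Sensible, feed 52.5→25 °C: -705.87 kJ/min
Outlet flows (mol/min): A 41.664, B 82.336, H₂O 82.336
Sensible, products 25→169 °C: 3518.3 kJ/min
Q = ΔH = 7110.4 kJ/min = 118.51 kW
Heat supplied = 426620 kJ/h

Q_in = 427000 kJ/h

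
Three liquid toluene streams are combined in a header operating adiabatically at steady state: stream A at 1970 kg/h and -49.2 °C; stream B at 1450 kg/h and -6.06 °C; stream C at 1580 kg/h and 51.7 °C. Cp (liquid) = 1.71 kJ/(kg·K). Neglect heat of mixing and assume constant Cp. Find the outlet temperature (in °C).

Energy balance with Q = 0: Σ ṁᵢCp,ᵢ(T_out − Tᵢ) = 0
Σ ṁᵢCp,ᵢTᵢ = 1970×1.71×-49.2 + 1450×1.71×-6.06 + 1580×1.71×51.7 = -41083
Σ ṁᵢCp,ᵢ = 1970×1.71 + 1450×1.71 + 1580×1.71 = 8550
T_out = -41083 / 8550 = -4.805 °C

T_out = -4.81 °C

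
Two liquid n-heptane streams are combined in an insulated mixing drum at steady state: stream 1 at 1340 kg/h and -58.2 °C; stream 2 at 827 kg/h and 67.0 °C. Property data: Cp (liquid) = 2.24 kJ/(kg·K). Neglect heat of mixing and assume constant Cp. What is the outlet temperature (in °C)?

T_out = -10.4 °C

Energy balance with Q = 0: Σ ṁᵢCp,ᵢ(T_out − Tᵢ) = 0
T_out = Σ ṁᵢCp,ᵢTᵢ / Σ ṁᵢCp,ᵢ
      = -50577 / 4854.1 = -10.419 °C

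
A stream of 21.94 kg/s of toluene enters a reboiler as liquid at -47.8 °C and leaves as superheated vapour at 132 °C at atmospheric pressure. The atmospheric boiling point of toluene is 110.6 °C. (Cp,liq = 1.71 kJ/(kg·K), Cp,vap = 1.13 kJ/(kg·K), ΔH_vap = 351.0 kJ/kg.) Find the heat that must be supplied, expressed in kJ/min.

liquid -47.8→110.6 °C: 270.86 kJ/kg
vaporisation at 110.6 °C: 351 kJ/kg
vapour 110.6→132 °C: 24.182 kJ/kg
Δh = 270.86 + 351 + 24.182 = 646.05 kJ/kg
Q = ṁ·Δh = 21.94 kg/s × 646.05 kJ/kg = 14174 kJ/s
|Q| = 14174 kW = 850450 kJ/min

Q = 850000 kJ/min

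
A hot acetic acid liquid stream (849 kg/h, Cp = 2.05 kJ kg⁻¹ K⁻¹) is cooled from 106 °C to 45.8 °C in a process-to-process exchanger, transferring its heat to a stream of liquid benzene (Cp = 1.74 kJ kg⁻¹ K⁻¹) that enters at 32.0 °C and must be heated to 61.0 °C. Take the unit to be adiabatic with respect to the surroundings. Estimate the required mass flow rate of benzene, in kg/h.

ṁ_c = 2080 kg/h

Heat released by hot stream: Q = 849 × 2.05 × (106 − 45.8) = 104780 kJ/h
Energy balance on cold side (adiabatic exchanger): Q = ṁ_c·Cp_c·(T_c,out − T_c,in)
ṁ_c = 104780 / [1.74 × (61.0 − 32.0)] = 2076.4 kg/h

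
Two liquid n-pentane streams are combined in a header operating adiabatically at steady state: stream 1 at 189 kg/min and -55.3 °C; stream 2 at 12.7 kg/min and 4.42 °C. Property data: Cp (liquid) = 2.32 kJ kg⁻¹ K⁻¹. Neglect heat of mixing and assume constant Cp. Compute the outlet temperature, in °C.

Adiabatic, steady state ⇒ Σ ṁᵢCp,ᵢ(T_out − Tᵢ) = 0
T_out = Σ ṁᵢCp,ᵢTᵢ / Σ ṁᵢCp,ᵢ
      = -24118 / 467.94 = -51.54 °C

T_out = -51.5 °C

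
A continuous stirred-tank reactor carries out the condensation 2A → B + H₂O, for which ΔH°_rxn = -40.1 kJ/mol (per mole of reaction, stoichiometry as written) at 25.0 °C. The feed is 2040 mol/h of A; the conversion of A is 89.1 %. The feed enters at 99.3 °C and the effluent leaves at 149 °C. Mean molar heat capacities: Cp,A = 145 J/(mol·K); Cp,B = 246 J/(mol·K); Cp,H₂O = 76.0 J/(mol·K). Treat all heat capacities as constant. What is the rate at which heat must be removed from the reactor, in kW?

Q_out = 5.04 kW

Extent of reaction ξ = 0.891 × 2040 / 2 = 908.82 mol/h
Reaction term: ξ·ΔH°_rxn = 908.82 × -40.1 = -36444 kJ/h
Sensible, feed 99.3→25 °C: -21978 kJ/h
Outlet flows (mol/h): A 222.36, B 908.82, H₂O 908.82
Sensible, products 25→149 °C: 40285 kJ/h
Q = ΔH = -18136 kJ/h = -5.0378 kW
Heat removed = 5.0378 kW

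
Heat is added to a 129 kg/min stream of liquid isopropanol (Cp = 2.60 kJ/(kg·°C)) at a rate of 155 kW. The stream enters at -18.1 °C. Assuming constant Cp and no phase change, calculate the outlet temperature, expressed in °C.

T_out = 9.63 °C

Q = 155 kW = 9300 kJ/min
ΔT = Q/(ṁ·Cp) = 9300/(129×2.60) = 27.728 K
T_out = -18.1 + 27.728 = 9.6281 °C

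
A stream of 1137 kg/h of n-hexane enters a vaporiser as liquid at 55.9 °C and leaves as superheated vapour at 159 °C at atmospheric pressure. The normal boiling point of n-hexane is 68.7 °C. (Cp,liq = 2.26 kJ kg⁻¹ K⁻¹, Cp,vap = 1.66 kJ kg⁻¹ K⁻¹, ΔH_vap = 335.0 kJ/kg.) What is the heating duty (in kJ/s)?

liquid 55.9→68.7 °C: 28.928 kJ/kg
vaporisation at 68.7 °C: 335 kJ/kg
vapour 68.7→159 °C: 149.9 kJ/kg
Δh = 28.928 + 335 + 149.9 = 513.83 kJ/kg
Q = ṁ·Δh = 1137 kg/h × 513.83 kJ/kg = 584220 kJ/h
|Q| = 162.28 kW

Q = 162 kJ/s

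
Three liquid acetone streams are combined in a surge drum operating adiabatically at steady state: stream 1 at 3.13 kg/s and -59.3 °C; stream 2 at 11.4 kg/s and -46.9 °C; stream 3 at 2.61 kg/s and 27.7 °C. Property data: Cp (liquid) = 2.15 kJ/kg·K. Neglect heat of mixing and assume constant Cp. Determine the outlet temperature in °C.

Energy balance with Q = 0: Σ ṁᵢCp,ᵢ(T_out − Tᵢ) = 0
Σ ṁᵢCp,ᵢTᵢ = 3.13×2.15×-59.3 + 11.4×2.15×-46.9 + 2.61×2.15×27.7 = -1393.1
Σ ṁᵢCp,ᵢ = 3.13×2.15 + 11.4×2.15 + 2.61×2.15 = 36.851
T_out = -1393.1 / 36.851 = -37.805 °C

T_out = -37.8 °C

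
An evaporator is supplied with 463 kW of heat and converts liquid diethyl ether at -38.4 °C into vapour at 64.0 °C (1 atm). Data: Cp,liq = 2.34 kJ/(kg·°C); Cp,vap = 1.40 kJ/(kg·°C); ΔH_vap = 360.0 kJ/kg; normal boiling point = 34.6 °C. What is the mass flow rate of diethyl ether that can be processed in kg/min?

Δh = 2.34×(34.6−-38.4) + 360.0 + 1.40×(64.0−34.6) = 571.98 kJ/kg
Q = 463 kW = 463 kJ/s = 27780 kJ/min
ṁ = Q/Δh = 27780 / 571.98 = 48.568 kg/min

ṁ = 48.6 kg/min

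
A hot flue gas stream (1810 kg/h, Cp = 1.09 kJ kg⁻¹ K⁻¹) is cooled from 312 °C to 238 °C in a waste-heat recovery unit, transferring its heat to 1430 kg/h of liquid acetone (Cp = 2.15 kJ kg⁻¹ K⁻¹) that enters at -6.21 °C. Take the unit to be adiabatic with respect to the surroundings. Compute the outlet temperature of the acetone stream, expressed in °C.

T_c,out = 41.3 °C

Heat released by hot stream: Q = 1810 × 1.09 × (312 − 238) = 145990 kJ/h
Energy balance on cold side (adiabatic exchanger): Q = ṁ_c·Cp_c·(T_c,out − T_c,in)
T_c,out = -6.21 + 145990/(1430 × 2.15) = 41.276 °C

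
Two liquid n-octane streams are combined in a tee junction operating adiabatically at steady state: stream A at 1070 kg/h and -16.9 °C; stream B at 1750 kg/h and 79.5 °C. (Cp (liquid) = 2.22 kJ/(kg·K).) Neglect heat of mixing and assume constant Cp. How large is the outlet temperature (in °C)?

T_out = 42.9 °C

Energy balance with Q = 0: Σ ṁᵢCp,ᵢ(T_out − Tᵢ) = 0
T_out = Σ ṁᵢCp,ᵢTᵢ / Σ ṁᵢCp,ᵢ
      = 268710 / 6260.4 = 42.923 °C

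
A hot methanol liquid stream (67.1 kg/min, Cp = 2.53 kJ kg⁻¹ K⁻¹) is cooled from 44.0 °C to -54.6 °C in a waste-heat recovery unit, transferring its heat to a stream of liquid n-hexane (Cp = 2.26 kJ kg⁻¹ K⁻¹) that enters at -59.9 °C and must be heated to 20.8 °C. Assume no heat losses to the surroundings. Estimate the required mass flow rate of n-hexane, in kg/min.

ṁ_c = 91.8 kg/min

Heat released by hot stream: Q = 67.1 × 2.53 × (44.0 − -54.6) = 16739 kJ/min
Energy balance on cold side (adiabatic exchanger): Q = ṁ_c·Cp_c·(T_c,out − T_c,in)
ṁ_c = 16739 / [2.26 × (20.8 − -59.9)] = 91.778 kg/min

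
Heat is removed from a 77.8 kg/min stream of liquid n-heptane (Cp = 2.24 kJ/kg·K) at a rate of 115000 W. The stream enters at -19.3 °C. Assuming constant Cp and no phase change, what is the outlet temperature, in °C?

T_out = -58.9 °C

Q = 115000 W = 6900 kJ/min
ΔT = Q/(ṁ·Cp) = 6900/(77.8×2.24) = 39.593 K
T_out = -19.3 − 39.593 = -58.893 °C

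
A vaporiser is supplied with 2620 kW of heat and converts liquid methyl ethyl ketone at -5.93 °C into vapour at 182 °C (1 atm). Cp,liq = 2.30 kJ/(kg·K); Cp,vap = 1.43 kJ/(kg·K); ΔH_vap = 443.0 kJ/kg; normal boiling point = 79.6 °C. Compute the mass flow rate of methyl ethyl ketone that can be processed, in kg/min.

Δh = 2.30×(79.6−-5.93) + 443.0 + 1.43×(182−79.6) = 786.15 kJ/kg
Q = 2620 kW = 2620 kJ/s = 157200 kJ/min
ṁ = Q/Δh = 157200 / 786.15 = 199.96 kg/min

ṁ = 200 kg/min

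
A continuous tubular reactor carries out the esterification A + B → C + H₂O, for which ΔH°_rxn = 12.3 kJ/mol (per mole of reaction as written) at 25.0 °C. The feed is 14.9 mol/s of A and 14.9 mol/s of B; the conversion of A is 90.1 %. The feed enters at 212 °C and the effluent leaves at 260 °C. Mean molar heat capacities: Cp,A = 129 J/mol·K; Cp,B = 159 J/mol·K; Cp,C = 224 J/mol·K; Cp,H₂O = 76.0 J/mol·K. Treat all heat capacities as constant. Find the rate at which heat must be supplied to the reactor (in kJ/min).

Q_in = 24500 kJ/min

Extent of reaction ξ = 0.901 × 14.9 = 13.425 mol/s
Reaction term: ξ·ΔH°_rxn = 13.425 × 12.3 = 165.13 kJ/s
Sensible, feed 212→25 °C: -802.45 kJ/s
Outlet flows (mol/s): A 1.4751, B 1.4751, C 13.425, H₂O 13.425
Sensible, products 25→260 °C: 1046.3 kJ/s
Q = ΔH = 408.96 kJ/s = 408.96 kW
Heat supplied = 24538 kJ/min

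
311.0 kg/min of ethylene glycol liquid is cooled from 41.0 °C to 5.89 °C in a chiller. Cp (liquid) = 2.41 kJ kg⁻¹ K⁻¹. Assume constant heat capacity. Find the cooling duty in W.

Q_c = 439000 W

Q = ṁ·Cp·ΔT = 311.0 × 2.41 × (5.89 − 41.0) = -26315 kJ/min
Converting: 26315 / 60 s = 438.59 kW
Cooling duty = 438590 W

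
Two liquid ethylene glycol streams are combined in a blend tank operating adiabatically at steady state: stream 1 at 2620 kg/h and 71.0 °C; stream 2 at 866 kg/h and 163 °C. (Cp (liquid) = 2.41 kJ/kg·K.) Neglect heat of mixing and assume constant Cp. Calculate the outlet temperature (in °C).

T_out = 93.9 °C

No heat crosses the boundary, so H_out = H_in.
Σ ṁᵢCp,ᵢTᵢ = 2620×2.41×71.0 + 866×2.41×163 = 788500
Σ ṁᵢCp,ᵢ = 2620×2.41 + 866×2.41 = 8401.3
T_out = 788500 / 8401.3 = 93.855 °C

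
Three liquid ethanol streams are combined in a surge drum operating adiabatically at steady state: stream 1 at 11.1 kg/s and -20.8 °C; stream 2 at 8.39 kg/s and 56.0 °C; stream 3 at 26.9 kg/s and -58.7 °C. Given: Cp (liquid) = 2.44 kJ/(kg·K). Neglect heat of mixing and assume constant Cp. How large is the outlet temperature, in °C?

T_out = -28.9 °C

Energy balance with Q = 0: Σ ṁᵢCp,ᵢ(T_out − Tᵢ) = 0
Σ ṁᵢCp,ᵢTᵢ = 11.1×2.44×-20.8 + 8.39×2.44×56.0 + 26.9×2.44×-58.7 = -3269.8
Σ ṁᵢCp,ᵢ = 11.1×2.44 + 8.39×2.44 + 26.9×2.44 = 113.19
T_out = -3269.8 / 113.19 = -28.887 °C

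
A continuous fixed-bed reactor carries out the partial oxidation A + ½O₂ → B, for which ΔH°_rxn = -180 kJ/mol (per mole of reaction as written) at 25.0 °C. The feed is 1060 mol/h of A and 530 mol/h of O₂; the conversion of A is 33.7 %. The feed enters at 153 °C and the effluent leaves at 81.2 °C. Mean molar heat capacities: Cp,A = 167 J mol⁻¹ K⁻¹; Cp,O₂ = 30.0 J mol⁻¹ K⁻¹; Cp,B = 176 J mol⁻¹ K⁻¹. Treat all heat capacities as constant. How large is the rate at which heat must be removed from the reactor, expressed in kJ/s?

Extent of reaction ξ = 0.337 × 1060 = 357.22 mol/h
Reaction term: ξ·ΔH°_rxn = 357.22 × -180 = -64300 kJ/h
Sensible, feed 153→25 °C: -24694 kJ/h
Outlet flows (mol/h): A 702.78, O₂ 351.39, B 357.22
Sensible, products 25→81.2 °C: 10722 kJ/h
Q = ΔH = -78272 kJ/h = -21.742 kW
Heat removed = 21.742 kJ/s

Q_out = 21.7 kJ/s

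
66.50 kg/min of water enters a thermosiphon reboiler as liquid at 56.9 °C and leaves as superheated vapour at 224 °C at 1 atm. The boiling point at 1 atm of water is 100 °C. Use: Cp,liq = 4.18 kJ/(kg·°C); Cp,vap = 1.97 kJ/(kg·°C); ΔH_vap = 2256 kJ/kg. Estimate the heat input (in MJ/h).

liquid 56.9→100 °C: 180.16 kJ/kg
vaporisation at 100 °C: 2256 kJ/kg
vapour 100→224 °C: 244.28 kJ/kg
Δh = 180.16 + 2256 + 244.28 = 2680.4 kJ/kg
Q = ṁ·Δh = 66.50 kg/min × 2680.4 kJ/kg = 178250 kJ/min
|Q| = 2970.8 kW = 10695 MJ/h

Q = 10700 MJ/h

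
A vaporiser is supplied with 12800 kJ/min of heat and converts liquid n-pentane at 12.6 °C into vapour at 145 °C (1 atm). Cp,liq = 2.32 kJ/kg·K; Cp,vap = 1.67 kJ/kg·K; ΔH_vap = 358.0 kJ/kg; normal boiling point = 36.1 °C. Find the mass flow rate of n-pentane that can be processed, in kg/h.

Δh = 2.32×(36.1−12.6) + 358.0 + 1.67×(145−36.1) = 594.38 kJ/kg
Q = 12800 kJ/min = 213.33 kJ/s = 768000 kJ/h
ṁ = Q/Δh = 768000 / 594.38 = 1292.1 kg/h

ṁ = 1290 kg/h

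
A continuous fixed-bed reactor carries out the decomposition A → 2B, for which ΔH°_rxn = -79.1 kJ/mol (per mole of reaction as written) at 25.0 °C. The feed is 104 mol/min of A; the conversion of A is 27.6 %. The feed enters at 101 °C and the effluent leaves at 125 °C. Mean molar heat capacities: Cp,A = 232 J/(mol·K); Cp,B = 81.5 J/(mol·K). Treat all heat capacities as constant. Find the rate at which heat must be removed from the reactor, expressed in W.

Extent of reaction ξ = 0.276 × 104 = 28.704 mol/min
Reaction term: ξ·ΔH°_rxn = 28.704 × -79.1 = -2270.5 kJ/min
Sensible, feed 101→25 °C: -1833.7 kJ/min
Outlet flows (mol/min): A 75.296, B 57.408
Sensible, products 25→125 °C: 2214.7 kJ/min
Q = ΔH = -1889.5 kJ/min = -31.491 kW
Heat removed = 31491 W

Q_out = 31500 W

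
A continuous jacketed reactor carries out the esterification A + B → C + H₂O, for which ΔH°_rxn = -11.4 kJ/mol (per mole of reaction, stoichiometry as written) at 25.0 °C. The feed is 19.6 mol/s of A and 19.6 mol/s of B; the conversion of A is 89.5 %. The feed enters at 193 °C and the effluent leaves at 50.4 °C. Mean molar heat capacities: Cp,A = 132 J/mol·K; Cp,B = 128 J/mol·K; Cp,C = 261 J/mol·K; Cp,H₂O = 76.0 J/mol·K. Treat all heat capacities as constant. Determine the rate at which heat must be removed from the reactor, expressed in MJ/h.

Q_out = 3210 MJ/h

Extent of reaction ξ = 0.895 × 19.6 = 17.542 mol/s
Reaction term: ξ·ΔH°_rxn = 17.542 × -11.4 = -199.98 kJ/s
Sensible, feed 193→25 °C: -856.13 kJ/s
Outlet flows (mol/s): A 2.058, B 2.058, C 17.542, H₂O 17.542
Sensible, products 25→50.4 °C: 163.75 kJ/s
Q = ΔH = -892.36 kJ/s = -892.36 kW
Heat removed = 3212.5 MJ/h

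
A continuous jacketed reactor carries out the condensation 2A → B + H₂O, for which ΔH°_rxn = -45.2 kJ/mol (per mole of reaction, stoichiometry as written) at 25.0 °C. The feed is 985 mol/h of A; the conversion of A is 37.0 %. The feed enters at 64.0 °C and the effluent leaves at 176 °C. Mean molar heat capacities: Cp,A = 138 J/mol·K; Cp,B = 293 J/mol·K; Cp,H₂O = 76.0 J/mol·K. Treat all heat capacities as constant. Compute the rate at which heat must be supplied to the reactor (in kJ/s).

Extent of reaction ξ = 0.370 × 985 / 2 = 182.22 mol/h
Reaction term: ξ·ΔH°_rxn = 182.22 × -45.2 = -8236.6 kJ/h
Sensible, feed 64.0→25 °C: -5301.3 kJ/h
Outlet flows (mol/h): A 620.55, B 182.22, H₂O 182.22
Sensible, products 25→176 °C: 23084 kJ/h
Q = ΔH = 9546.6 kJ/h = 2.6518 kW
Heat supplied = 2.6518 kJ/s

Q_in = 2.65 kJ/s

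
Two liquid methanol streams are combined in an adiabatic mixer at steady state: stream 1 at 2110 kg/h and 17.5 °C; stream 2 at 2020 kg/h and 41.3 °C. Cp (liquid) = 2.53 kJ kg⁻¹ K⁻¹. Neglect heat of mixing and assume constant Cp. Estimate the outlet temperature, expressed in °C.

T_out = 29.1 °C

No heat crosses the boundary, so H_out = H_in.
Σ ṁᵢCp,ᵢTᵢ = 2110×2.53×17.5 + 2020×2.53×41.3 = 304490
Σ ṁᵢCp,ᵢ = 2110×2.53 + 2020×2.53 = 10449
T_out = 304490 / 10449 = 29.141 °C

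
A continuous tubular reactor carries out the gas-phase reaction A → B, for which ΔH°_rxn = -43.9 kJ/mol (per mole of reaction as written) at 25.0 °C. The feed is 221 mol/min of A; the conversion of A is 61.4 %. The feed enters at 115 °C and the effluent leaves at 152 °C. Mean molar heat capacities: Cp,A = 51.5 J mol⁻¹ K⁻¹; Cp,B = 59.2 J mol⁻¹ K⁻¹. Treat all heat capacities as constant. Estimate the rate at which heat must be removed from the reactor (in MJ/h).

Q_out = 324 MJ/h

Extent of reaction ξ = 0.614 × 221 = 135.69 mol/min
Reaction term: ξ·ΔH°_rxn = 135.69 × -43.9 = -5957 kJ/min
Sensible, feed 115→25 °C: -1024.3 kJ/min
Outlet flows (mol/min): A 85.306, B 135.69
Sensible, products 25→152 °C: 1578.1 kJ/min
Q = ΔH = -5403.2 kJ/min = -90.053 kW
Heat removed = 324.19 MJ/h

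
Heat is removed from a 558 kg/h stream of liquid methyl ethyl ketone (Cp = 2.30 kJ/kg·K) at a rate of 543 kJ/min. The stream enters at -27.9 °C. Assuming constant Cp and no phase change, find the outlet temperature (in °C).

T_out = -53.3 °C

Q = 543 kJ/min = 32580 kJ/h
ΔT = Q/(ṁ·Cp) = 32580/(558×2.30) = 25.386 K
T_out = -27.9 − 25.386 = -53.286 °C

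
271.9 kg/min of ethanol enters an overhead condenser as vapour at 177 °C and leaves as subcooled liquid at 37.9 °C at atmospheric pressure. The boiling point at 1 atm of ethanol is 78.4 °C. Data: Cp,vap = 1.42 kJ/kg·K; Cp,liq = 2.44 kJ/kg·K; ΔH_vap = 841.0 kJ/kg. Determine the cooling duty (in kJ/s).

Q_c = 4890 kJ/s

vapour 177→78.4 °C: -140.01 kJ/kg
condensation at 78.4 °C: -841 kJ/kg
liquid 78.4→37.9 °C: -98.82 kJ/kg
Δh = -140.01 + -841 + -98.82 = -1079.8 kJ/kg
Q = ṁ·Δh = 271.9 kg/min × -1079.8 kJ/kg = -293610 kJ/min
|Q| = 4893.4 kW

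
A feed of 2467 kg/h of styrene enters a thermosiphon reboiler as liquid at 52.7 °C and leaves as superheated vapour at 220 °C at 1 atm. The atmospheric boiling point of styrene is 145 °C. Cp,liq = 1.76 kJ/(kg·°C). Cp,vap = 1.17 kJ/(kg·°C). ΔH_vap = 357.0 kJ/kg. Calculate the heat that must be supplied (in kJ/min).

liquid 52.7→145 °C: 162.45 kJ/kg
vaporisation at 145 °C: 357 kJ/kg
vapour 145→220 °C: 87.75 kJ/kg
Δh = 162.45 + 357 + 87.75 = 607.2 kJ/kg
Q = ṁ·Δh = 2467 kg/h × 607.2 kJ/kg = 1.498e+06 kJ/h
|Q| = 416.1 kW = 24966 kJ/min

Q = 25000 kJ/min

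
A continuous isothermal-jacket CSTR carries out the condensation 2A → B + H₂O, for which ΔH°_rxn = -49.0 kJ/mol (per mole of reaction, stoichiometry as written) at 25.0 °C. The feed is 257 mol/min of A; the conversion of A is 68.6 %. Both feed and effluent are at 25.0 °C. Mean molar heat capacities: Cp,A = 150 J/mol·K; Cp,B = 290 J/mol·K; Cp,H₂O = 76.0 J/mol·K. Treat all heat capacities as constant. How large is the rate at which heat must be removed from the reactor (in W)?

Q_out = 72000 W

Extent of reaction ξ = 0.686 × 257 / 2 = 88.151 mol/min
Reaction term: ξ·ΔH°_rxn = 88.151 × -49.0 = -4319.4 kJ/min
Q = ΔH = -4319.4 kJ/min = -71.99 kW
Heat removed = 71990 W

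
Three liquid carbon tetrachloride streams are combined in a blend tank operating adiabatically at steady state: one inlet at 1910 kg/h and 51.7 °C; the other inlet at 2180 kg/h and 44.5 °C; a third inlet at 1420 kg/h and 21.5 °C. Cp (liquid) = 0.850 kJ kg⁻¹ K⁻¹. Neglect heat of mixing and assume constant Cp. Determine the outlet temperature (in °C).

T_out = 41.1 °C

Adiabatic, steady state ⇒ Σ ṁᵢCp,ᵢ(T_out − Tᵢ) = 0
T_out = Σ ṁᵢCp,ᵢTᵢ / Σ ṁᵢCp,ᵢ
      = 192340 / 4683.5 = 41.068 °C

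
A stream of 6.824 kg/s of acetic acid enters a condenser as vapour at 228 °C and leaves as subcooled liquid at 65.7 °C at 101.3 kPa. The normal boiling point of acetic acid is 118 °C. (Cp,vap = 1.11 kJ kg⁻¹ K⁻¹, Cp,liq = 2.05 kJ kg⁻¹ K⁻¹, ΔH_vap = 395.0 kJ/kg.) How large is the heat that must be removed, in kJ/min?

vapour 228→118 °C: -122.1 kJ/kg
condensation at 118 °C: -395 kJ/kg
liquid 118→65.7 °C: -107.21 kJ/kg
Δh = -122.1 + -395 + -107.21 = -624.32 kJ/kg
Q = ṁ·Δh = 6.824 kg/s × -624.32 kJ/kg = -4260.3 kJ/s
|Q| = 4260.3 kW = 255620 kJ/min

Q_c = 256000 kJ/min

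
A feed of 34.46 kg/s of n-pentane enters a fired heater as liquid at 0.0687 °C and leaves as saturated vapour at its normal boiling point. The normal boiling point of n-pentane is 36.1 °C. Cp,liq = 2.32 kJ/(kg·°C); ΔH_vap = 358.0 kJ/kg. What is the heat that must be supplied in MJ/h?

liquid 0.0687→36.1 °C: 83.593 kJ/kg
vaporisation at 36.1 °C: 358 kJ/kg
Δh = 83.593 + 358 = 441.59 kJ/kg
Q = ṁ·Δh = 34.46 kg/s × 441.59 kJ/kg = 15217 kJ/s
|Q| = 15217 kW = 54782 MJ/h

Q = 54800 MJ/h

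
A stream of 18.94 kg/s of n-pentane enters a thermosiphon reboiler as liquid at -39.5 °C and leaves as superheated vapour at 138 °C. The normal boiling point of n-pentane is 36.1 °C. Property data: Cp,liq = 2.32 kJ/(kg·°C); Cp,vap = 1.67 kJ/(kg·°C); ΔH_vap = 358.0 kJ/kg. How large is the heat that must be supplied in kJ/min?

liquid -39.5→36.1 °C: 175.39 kJ/kg
vaporisation at 36.1 °C: 358 kJ/kg
vapour 36.1→138 °C: 170.17 kJ/kg
Δh = 175.39 + 358 + 170.17 = 703.56 kJ/kg
Q = ṁ·Δh = 18.94 kg/s × 703.56 kJ/kg = 13326 kJ/s
|Q| = 13326 kW = 799530 kJ/min

Q = 800000 kJ/min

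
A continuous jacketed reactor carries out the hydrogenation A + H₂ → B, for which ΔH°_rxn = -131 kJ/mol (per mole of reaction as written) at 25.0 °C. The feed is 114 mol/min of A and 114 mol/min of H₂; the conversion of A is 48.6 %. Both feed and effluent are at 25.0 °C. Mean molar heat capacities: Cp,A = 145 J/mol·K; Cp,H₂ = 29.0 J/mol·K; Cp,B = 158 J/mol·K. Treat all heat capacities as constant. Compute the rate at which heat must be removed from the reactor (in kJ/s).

Extent of reaction ξ = 0.486 × 114 = 55.404 mol/min
Reaction term: ξ·ΔH°_rxn = 55.404 × -131 = -7257.9 kJ/min
Q = ΔH = -7257.9 kJ/min = -120.97 kW
Heat removed = 120.97 kJ/s

Q_out = 121 kJ/s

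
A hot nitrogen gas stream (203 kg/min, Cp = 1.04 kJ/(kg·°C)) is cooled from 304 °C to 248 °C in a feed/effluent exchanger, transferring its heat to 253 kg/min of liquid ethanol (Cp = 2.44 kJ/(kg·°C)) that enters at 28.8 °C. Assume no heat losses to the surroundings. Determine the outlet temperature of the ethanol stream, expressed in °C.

T_c,out = 48.0 °C

Heat released by hot stream: Q = 203 × 1.04 × (304 − 248) = 11823 kJ/min
Energy balance on cold side (adiabatic exchanger): Q = ṁ_c·Cp_c·(T_c,out − T_c,in)
T_c,out = 28.8 + 11823/(253 × 2.44) = 47.952 °C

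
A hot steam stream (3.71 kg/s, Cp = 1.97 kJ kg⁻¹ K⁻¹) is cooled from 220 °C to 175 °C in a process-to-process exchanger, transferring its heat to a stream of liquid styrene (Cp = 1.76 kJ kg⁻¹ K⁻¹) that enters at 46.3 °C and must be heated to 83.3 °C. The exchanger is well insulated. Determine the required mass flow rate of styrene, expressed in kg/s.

Heat released by hot stream: Q = 3.71 × 1.97 × (220 − 175) = 328.89 kJ/s
Energy balance on cold side (adiabatic exchanger): Q = ṁ_c·Cp_c·(T_c,out − T_c,in)
ṁ_c = 328.89 / [1.76 × (83.3 − 46.3)] = 5.0505 kg/s

ṁ_c = 5.05 kg/s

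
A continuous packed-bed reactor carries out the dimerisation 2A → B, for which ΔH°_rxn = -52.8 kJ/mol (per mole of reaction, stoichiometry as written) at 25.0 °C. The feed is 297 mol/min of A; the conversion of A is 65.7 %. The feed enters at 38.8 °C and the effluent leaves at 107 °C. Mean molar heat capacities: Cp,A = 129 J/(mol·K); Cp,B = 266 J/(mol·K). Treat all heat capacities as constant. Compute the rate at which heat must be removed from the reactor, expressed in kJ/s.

Q_out = 41.2 kJ/s

Extent of reaction ξ = 0.657 × 297 / 2 = 97.565 mol/min
Reaction term: ξ·ΔH°_rxn = 97.565 × -52.8 = -5151.4 kJ/min
Sensible, feed 38.8→25 °C: -528.72 kJ/min
Outlet flows (mol/min): A 101.87, B 97.565
Sensible, products 25→107 °C: 3205.7 kJ/min
Q = ΔH = -2474.5 kJ/min = -41.241 kW
Heat removed = 41.241 kJ/s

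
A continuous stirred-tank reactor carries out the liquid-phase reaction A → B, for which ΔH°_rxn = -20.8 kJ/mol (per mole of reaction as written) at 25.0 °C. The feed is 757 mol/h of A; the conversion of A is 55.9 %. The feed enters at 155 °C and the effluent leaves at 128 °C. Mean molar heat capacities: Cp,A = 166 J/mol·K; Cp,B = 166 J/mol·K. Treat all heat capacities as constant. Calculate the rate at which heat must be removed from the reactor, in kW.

Q_out = 3.39 kW

Extent of reaction ξ = 0.559 × 757 = 423.16 mol/h
Reaction term: ξ·ΔH°_rxn = 423.16 × -20.8 = -8801.8 kJ/h
Sensible, feed 155→25 °C: -16336 kJ/h
Outlet flows (mol/h): A 333.84, B 423.16
Sensible, products 25→128 °C: 12943 kJ/h
Q = ΔH = -12195 kJ/h = -3.3874 kW
Heat removed = 3.3874 kW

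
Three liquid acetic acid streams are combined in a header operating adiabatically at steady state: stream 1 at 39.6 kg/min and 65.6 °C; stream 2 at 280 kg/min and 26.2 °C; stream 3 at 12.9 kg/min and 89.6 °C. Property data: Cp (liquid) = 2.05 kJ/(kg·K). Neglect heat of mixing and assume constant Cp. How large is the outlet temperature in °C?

T_out = 33.4 °C

Adiabatic, steady state ⇒ Σ ṁᵢCp,ᵢ(T_out − Tᵢ) = 0
Σ ṁᵢCp,ᵢTᵢ = 39.6×2.05×65.6 + 280×2.05×26.2 + 12.9×2.05×89.6 = 22734
Σ ṁᵢCp,ᵢ = 39.6×2.05 + 280×2.05 + 12.9×2.05 = 681.62
T_out = 22734 / 681.62 = 33.352 °C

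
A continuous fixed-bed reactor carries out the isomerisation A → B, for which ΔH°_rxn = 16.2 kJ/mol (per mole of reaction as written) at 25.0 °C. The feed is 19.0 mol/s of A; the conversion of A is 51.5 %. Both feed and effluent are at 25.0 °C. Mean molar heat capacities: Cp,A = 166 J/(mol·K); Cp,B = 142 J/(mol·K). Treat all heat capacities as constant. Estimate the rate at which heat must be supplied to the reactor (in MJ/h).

Extent of reaction ξ = 0.515 × 19.0 = 9.785 mol/s
Reaction term: ξ·ΔH°_rxn = 9.785 × 16.2 = 158.52 kJ/s
Q = ΔH = 158.52 kJ/s = 158.52 kW
Heat supplied = 570.66 MJ/h

Q_in = 571 MJ/h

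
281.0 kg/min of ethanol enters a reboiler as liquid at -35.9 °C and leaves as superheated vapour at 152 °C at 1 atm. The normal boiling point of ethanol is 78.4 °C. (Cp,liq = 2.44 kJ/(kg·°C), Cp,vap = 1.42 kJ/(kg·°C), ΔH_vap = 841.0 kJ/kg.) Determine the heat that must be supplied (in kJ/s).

liquid -35.9→78.4 °C: 278.89 kJ/kg
vaporisation at 78.4 °C: 841 kJ/kg
vapour 78.4→152 °C: 104.51 kJ/kg
Δh = 278.89 + 841 + 104.51 = 1224.4 kJ/kg
Q = ṁ·Δh = 281.0 kg/min × 1224.4 kJ/kg = 344060 kJ/min
|Q| = 5734.3 kW

Q = 5730 kJ/s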